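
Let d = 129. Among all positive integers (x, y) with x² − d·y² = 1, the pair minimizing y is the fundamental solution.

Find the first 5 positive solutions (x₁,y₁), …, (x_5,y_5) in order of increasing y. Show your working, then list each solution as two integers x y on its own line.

16855 1484
568182049 50025640
19153416854935 1686364322916
645661681611676801 56847341275472720
21765255267976208106775 1916323872709821068284

√129 → a₀=11, period (2,1,3,1,6,1,3,1,2,22); ℓ=10 even so k=9
i=0: a=11 ⇒ p=11, q=1
i=1: a=2 ⇒ p=23, q=2
i=2: a=1 ⇒ p=34, q=3
…
i=4: a=1 ⇒ p=159, q=14
i=5: a=6 ⇒ p=1079, q=95
i=6: a=1 ⇒ p=1238, q=109
i=7: a=3 ⇒ p=4793, q=422
i=8: a=1 ⇒ p=6031, q=531
i=9: a=2 ⇒ p=16855, q=1484
(x₁, y₁) = (16855, 1484);  16855² − 129·1484² = 1 ✓
k=2:  x_2 = 16855·16855+129·1484·1484 = 568182049,  y_2 = 16855·1484+1484·16855 = 50025640
k=3:  x_3 = 16855·568182049+129·1484·50025640 = 19153416854935,  y_3 = 16855·50025640+1484·568182049 = 1686364322916
k=4:  x_4 = 16855·19153416854935+129·1484·1686364322916 = 645661681611676801,  y_4 = 16855·1686364322916+1484·19153416854935 = 56847341275472720
k=5:  x_5 = 16855·645661681611676801+129·1484·56847341275472720 = 21765255267976208106775,  y_5 = 16855·56847341275472720+1484·645661681611676801 = 1916323872709821068284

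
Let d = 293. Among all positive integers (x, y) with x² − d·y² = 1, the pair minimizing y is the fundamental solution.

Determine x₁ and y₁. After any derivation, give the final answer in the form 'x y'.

12320649 719780

√293 = [17; 8,1,1,8,34, …], period ℓ=5 (odd) → k=9
i=0: a=17 ⇒ p=17, q=1
i=1: a=8 ⇒ p=137, q=8
i=2: a=1 ⇒ p=154, q=9
i=3: a=1 ⇒ p=291, q=17
…
i=6: a=8 ⇒ p=679914, q=39721
i=7: a=1 ⇒ p=764593, q=44668
i=8: a=1 ⇒ p=1444507, q=84389
i=9: a=8 ⇒ p=12320649, q=719780
fundamental: x₁=12320649, y₁=719780  (since 151798391781201 − 293·518083248400 = 1)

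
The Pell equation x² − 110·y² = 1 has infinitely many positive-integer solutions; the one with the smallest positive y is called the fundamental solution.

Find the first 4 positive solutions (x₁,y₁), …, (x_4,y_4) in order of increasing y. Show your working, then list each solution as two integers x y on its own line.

21 2
881 84
36981 3526
1552321 148008

d=110: √d = [10; 2,20] (ℓ=2, even), read p_1/q_1
a_0=10:  p_0=10·1+0=10,  q_0=10·0+1=1
a_1=2:  p_1=2·10+1=21,  q_1=2·1+0=2
→ (21, 2).  Check: 21²=441, 110·2²=440, difference 1.
n=2: (21,2)∘(21,2) = (21·21+110·2·2, 21·2+2·21) = (881,84)
n=3: (881,84)∘(21,2) = (21·881+110·2·84, 21·84+2·881) = (36981,3526)
n=4: (36981,3526)∘(21,2) = (21·36981+110·2·3526, 21·3526+2·36981) = (1552321,148008)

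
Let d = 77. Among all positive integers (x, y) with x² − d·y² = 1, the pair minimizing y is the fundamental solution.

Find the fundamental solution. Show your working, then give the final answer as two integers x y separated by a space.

351 40

√77 → a₀=8, period (1,3,2,3,1,16); ℓ=6 even so k=5
i=0: a=8 ⇒ p=8, q=1
…
i=2: a=3 ⇒ p=35, q=4
…
i=4: a=3 ⇒ p=272, q=31
i=5: a=1 ⇒ p=351, q=40
fundamental: x₁=351, y₁=40  (since 123201 − 77·1600 = 1)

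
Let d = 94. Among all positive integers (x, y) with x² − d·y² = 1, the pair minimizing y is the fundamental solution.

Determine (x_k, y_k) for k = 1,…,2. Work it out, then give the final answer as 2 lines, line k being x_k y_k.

2143295 221064
9187426914049 947610731760

d=94: √d = [9; 1,2,3,1,1,…,2,1,18] (ℓ=16, even), read p_15/q_15
a_0=9:  p_0=9·1+0=9,  q_0=9·0+1=1
…
a_2=2:  p_2=2·10+9=29,  q_2=2·1+1=3
…
a_5=1:  p_5=1·126+97=223,  q_5=1·13+10=23
a_6=5:  p_6=5·223+126=1241,  q_6=5·23+13=128
…
a_14=2:  p_14=2·652934+184493=1490361,  q_14=2·67345+19029=153719
a_15=1:  p_15=1·1490361+652934=2143295,  q_15=1·153719+67345=221064
fundamental: x₁=2143295, y₁=221064  (since 4593713457025 − 94·48869292096 = 1)
k=2:  x_2 = 2143295·2143295+94·221064·221064 = 9187426914049,  y_2 = 2143295·221064+221064·2143295 = 947610731760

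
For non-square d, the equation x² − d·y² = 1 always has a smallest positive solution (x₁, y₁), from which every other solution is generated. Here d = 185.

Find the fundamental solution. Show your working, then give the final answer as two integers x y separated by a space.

9249 680

√185 = [13; 1,1,1,1,26, …], period ℓ=5 (odd) → k=9
k=0  a_k=13  p_k/q_k = 13/1
…
k=2  a_k=1  p_k/q_k = 27/2
k=3  a_k=1  p_k/q_k = 41/3
k=4  a_k=1  p_k/q_k = 68/5
k=5  a_k=26  p_k/q_k = 1809/133
k=6  a_k=1  p_k/q_k = 1877/138
k=7  a_k=1  p_k/q_k = 3686/271
k=8  a_k=1  p_k/q_k = 5563/409
k=9  a_k=1  p_k/q_k = 9249/680
fundamental: x₁=9249, y₁=680  (since 85544001 − 185·462400 = 1)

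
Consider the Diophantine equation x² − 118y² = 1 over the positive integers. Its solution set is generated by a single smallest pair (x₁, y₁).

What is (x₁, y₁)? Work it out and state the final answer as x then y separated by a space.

√118 → a₀=10, period (1,6,3,2,10,2,3,6,1,20); ℓ=10 even so k=9
i=0: a=10 ⇒ p=10, q=1
i=1: a=1 ⇒ p=11, q=1
…
i=4: a=2 ⇒ p=554, q=51
…
i=6: a=2 ⇒ p=12112, q=1115
i=7: a=3 ⇒ p=42115, q=3877
i=8: a=6 ⇒ p=264802, q=24377
i=9: a=1 ⇒ p=306917, q=28254
fundamental: x₁=306917, y₁=28254  (since 94198044889 − 118·798288516 = 1)

306917 28254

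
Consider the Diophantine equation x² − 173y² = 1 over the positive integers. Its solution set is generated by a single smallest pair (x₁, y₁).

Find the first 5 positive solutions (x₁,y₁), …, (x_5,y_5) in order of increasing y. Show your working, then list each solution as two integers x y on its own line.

[13; 6,1,1,6,26] for √173; ℓ=5 ⇒ convergent index 9
a_0=13:  p_0=13·1+0=13,  q_0=13·0+1=1
a_1=6:  p_1=6·13+1=79,  q_1=6·1+0=6
a_2=1:  p_2=1·79+13=92,  q_2=1·6+1=7
…
a_6=6:  p_6=6·29239+1118=176552,  q_6=6·2223+85=13423
…
a_8=1:  p_8=1·205791+176552=382343,  q_8=1·15646+13423=29069
a_9=6:  p_9=6·382343+205791=2499849,  q_9=6·29069+15646=190060
(x₁, y₁) = (2499849, 190060);  2499849² − 173·190060² = 1 ✓
(2499849+190060√173)^2 = 12498490045601 + 950242601880√173
(2499849+190060√173)^3 = 62488675684008728649 + 4750926036134042180√173
(2499849+190060√173)^4 = 312424506839974574118902401 + 23753195401006348176659760√173
(2499849+190060√173)^5 = 1562028181998744709597444087746249 + 118758803540015886040113314710300√173

2499849 190060
12498490045601 950242601880
62488675684008728649 4750926036134042180
312424506839974574118902401 23753195401006348176659760
1562028181998744709597444087746249 118758803540015886040113314710300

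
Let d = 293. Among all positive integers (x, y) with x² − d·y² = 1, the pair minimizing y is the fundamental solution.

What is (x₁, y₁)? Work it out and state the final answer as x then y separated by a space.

√293 = [17; 8,1,1,8,34, …], period ℓ=5 (odd) → k=9
step 0: (17, 1)  from 17·(1,0) + (0,1)
…
step 2: (154, 9)  from 1·(137,8) + (17,1)
…
step 4: (2482, 145)  from 8·(291,17) + (154,9)
…
step 6: (679914, 39721)  from 8·(84679,4947) + (2482,145)
…
step 8: (1444507, 84389)  from 1·(764593,44668) + (679914,39721)
step 9: (12320649, 719780)  from 8·(1444507,84389) + (764593,44668)
fundamental: x₁=12320649, y₁=719780  (since 151798391781201 − 293·518083248400 = 1)

12320649 719780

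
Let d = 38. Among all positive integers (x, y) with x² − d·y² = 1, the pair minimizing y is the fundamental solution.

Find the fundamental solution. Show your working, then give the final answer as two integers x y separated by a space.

37 6

√38 = [6; 6,12, …], period ℓ=2 (even) → k=1
i=0: a=6 ⇒ p=6, q=1
i=1: a=6 ⇒ p=37, q=6
(x₁, y₁) = (37, 6);  37² − 38·6² = 1 ✓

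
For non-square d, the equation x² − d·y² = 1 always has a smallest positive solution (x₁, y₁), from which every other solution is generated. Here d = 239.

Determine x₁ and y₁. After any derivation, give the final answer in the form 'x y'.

[15; 2,5,1,2,4,15,4,2,1,5,2,30] for √239; ℓ=12 ⇒ convergent index 11
step 0: (15, 1)  from 15·(1,0) + (0,1)
…
step 8: (346141, 22390)  from 2·(154117,9969) + (37907,2452)
step 9: (500258, 32359)  from 1·(346141,22390) + (154117,9969)
step 10: (2847431, 184185)  from 5·(500258,32359) + (346141,22390)
step 11: (6195120, 400729)  from 2·(2847431,184185) + (500258,32359)
(x₁, y₁) = (6195120, 400729);  6195120² − 239·400729² = 1 ✓

6195120 400729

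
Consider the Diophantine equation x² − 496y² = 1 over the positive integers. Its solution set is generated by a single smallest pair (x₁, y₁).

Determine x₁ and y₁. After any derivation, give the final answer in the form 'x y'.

4620799 207480

d=496: √d = [22; 3,1,2,4,1,…,1,3,44] (ℓ=16, even), read p_15/q_15
k=0  a_k=22  p_k/q_k = 22/1
k=1  a_k=3  p_k/q_k = 67/3
k=2  a_k=1  p_k/q_k = 89/4
k=3  a_k=2  p_k/q_k = 245/11
k=4  a_k=4  p_k/q_k = 1069/48
k=5  a_k=1  p_k/q_k = 1314/59
k=6  a_k=1  p_k/q_k = 2383/107
…
k=11  a_k=1  p_k/q_k = 84875/3811
k=12  a_k=4  p_k/q_k = 389209/17476
k=13  a_k=2  p_k/q_k = 863293/38763
k=14  a_k=1  p_k/q_k = 1252502/56239
k=15  a_k=3  p_k/q_k = 4620799/207480
(x₁, y₁) = (4620799, 207480);  4620799² − 496·207480² = 1 ✓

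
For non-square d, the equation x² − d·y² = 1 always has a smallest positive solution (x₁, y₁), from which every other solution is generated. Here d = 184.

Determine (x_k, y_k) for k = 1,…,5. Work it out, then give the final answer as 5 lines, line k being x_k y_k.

√184 = [13; 1,1,3,2,1,2,1,2,3,1,1,26, …], period ℓ=12 (even) → k=11
i=0: a=13 ⇒ p=13, q=1
…
i=8: a=2 ⇒ p=3147, q=232
i=9: a=3 ⇒ p=10594, q=781
i=10: a=1 ⇒ p=13741, q=1013
i=11: a=1 ⇒ p=24335, q=1794
(x₁, y₁) = (24335, 1794);  24335² − 184·1794² = 1 ✓
n=2: (24335,1794)∘(24335,1794) = (24335·24335+184·1794·1794, 24335·1794+1794·24335) = (1184384449,87313980)
n=3: (1184384449,87313980)∘(24335,1794) = (24335·1184384449+184·1794·87313980, 24335·87313980+1794·1184384449) = (57643991108495,4249571404806)
n=4: (57643991108495,4249571404806)∘(24335,1794) = (24335·57643991108495+184·1794·4249571404806, 24335·4249571404806+1794·57643991108495) = (2805533046066067201,206826640184594040)
n=5: (2805533046066067201,206826640184594040)∘(24335,1794) = (24335·2805533046066067201+184·1794·206826640184594040, 24335·206826640184594040+1794·2805533046066067201) = (136545293294391499564175,10066252573534620521994)

24335 1794
1184384449 87313980
57643991108495 4249571404806
2805533046066067201 206826640184594040
136545293294391499564175 10066252573534620521994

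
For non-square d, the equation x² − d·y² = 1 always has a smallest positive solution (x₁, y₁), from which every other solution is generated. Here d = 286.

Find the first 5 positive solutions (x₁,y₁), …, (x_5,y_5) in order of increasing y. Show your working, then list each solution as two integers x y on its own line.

561835 33222
631317134449 37330564740
709392124465745995 41947235681362578
797122648497793485067201 47134850318039357456520
895702806436806213240996001675 52964017256829337557486465822

√286 = [16; 1,10,3,3,2,3,3,10,1,32, …], period ℓ=10 (even) → k=9
i=0: a=16 ⇒ p=16, q=1
i=1: a=1 ⇒ p=17, q=1
i=2: a=10 ⇒ p=186, q=11
i=3: a=3 ⇒ p=575, q=34
i=4: a=3 ⇒ p=1911, q=113
i=5: a=2 ⇒ p=4397, q=260
i=6: a=3 ⇒ p=15102, q=893
i=7: a=3 ⇒ p=49703, q=2939
i=8: a=10 ⇒ p=512132, q=30283
i=9: a=1 ⇒ p=561835, q=33222
→ (561835, 33222).  Check: 561835²=315658567225, 286·33222²=315658567224, difference 1.
(561835+33222√286)^2 = 631317134449 + 37330564740√286
(561835+33222√286)^3 = 709392124465745995 + 41947235681362578√286
(561835+33222√286)^4 = 797122648497793485067201 + 47134850318039357456520√286
(561835+33222√286)^5 = 895702806436806213240996001675 + 52964017256829337557486465822√286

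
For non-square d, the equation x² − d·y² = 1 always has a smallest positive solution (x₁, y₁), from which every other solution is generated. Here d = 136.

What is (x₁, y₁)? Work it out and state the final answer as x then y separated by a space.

[11; 1,1,1,22] for √136; ℓ=4 ⇒ convergent index 3
i=0: a=11 ⇒ p=11, q=1
i=1: a=1 ⇒ p=12, q=1
i=2: a=1 ⇒ p=23, q=2
i=3: a=1 ⇒ p=35, q=3
fundamental: x₁=35, y₁=3  (since 1225 − 136·9 = 1)

35 3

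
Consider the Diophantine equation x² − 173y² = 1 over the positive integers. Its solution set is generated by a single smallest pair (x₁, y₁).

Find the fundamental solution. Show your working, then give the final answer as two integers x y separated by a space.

2499849 190060

[13; 6,1,1,6,26] for √173; ℓ=5 ⇒ convergent index 9
i=0: a=13 ⇒ p=13, q=1
i=1: a=6 ⇒ p=79, q=6
i=2: a=1 ⇒ p=92, q=7
i=3: a=1 ⇒ p=171, q=13
i=4: a=6 ⇒ p=1118, q=85
…
i=6: a=6 ⇒ p=176552, q=13423
…
i=8: a=1 ⇒ p=382343, q=29069
i=9: a=6 ⇒ p=2499849, q=190060
→ (2499849, 190060).  Check: 2499849²=6249245022801, 173·190060²=6249245022800, difference 1.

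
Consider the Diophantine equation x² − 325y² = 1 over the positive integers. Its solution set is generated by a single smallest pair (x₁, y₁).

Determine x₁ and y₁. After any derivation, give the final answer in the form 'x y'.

d=325: √d = [18; 36] (ℓ=1, odd), read p_1/q_1
a_0=18:  p_0=18·1+0=18,  q_0=18·0+1=1
a_1=36:  p_1=36·18+1=649,  q_1=36·1+0=36
(x₁, y₁) = (649, 36);  649² − 325·36² = 1 ✓

649 36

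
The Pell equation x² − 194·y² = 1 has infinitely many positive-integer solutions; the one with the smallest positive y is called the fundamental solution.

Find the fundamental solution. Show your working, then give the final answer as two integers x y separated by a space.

195 14

[13; 1,12,1,26] for √194; ℓ=4 ⇒ convergent index 3
step 0: (13, 1)  from 13·(1,0) + (0,1)
step 1: (14, 1)  from 1·(13,1) + (1,0)
step 2: (181, 13)  from 12·(14,1) + (13,1)
step 3: (195, 14)  from 1·(181,13) + (14,1)
→ (195, 14).  Check: 195²=38025, 194·14²=38024, difference 1.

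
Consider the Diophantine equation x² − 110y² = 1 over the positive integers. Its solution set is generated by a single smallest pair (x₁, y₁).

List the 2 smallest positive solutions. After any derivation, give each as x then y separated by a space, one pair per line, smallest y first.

√110 = [10; 2,20, …], period ℓ=2 (even) → k=1
step 0: (10, 1)  from 10·(1,0) + (0,1)
step 1: (21, 2)  from 2·(10,1) + (1,0)
fundamental: x₁=21, y₁=2  (since 441 − 110·4 = 1)
(21+2√110)^2 = 881 + 84√110

21 2
881 84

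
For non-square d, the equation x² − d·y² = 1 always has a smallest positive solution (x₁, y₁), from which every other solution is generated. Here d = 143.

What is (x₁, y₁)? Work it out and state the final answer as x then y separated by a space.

12 1

√143 → a₀=11, period (1,22); ℓ=2 even so k=1
step 0: (11, 1)  from 11·(1,0) + (0,1)
step 1: (12, 1)  from 1·(11,1) + (1,0)
→ (12, 1).  Check: 12²=144, 143·1²=143, difference 1.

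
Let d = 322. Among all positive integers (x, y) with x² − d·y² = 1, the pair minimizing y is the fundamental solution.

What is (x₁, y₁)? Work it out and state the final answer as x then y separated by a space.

323 18

d=322: √d = [17; 1,16,1,34] (ℓ=4, even), read p_3/q_3
k=0  a_k=17  p_k/q_k = 17/1
…
k=2  a_k=16  p_k/q_k = 305/17
k=3  a_k=1  p_k/q_k = 323/18
fundamental: x₁=323, y₁=18  (since 104329 − 322·324 = 1)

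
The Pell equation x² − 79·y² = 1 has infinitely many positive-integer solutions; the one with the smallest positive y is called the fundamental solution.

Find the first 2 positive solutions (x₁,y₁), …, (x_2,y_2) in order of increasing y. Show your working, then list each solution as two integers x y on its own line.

80 9
12799 1440

√79 → a₀=8, period (1,7,1,16); ℓ=4 even so k=3
step 0: (8, 1)  from 8·(1,0) + (0,1)
…
step 2: (71, 8)  from 7·(9,1) + (8,1)
step 3: (80, 9)  from 1·(71,8) + (9,1)
→ (80, 9).  Check: 80²=6400, 79·9²=6399, difference 1.
k=2:  x_2 = 80·80+79·9·9 = 12799,  y_2 = 80·9+9·80 = 1440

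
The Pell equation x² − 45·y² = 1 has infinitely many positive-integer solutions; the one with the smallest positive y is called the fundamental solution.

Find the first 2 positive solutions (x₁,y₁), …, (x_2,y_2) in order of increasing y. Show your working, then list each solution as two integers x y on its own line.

√45 → a₀=6, period (1,2,2,2,1,12); ℓ=6 even so k=5
a_0=6:  p_0=6·1+0=6,  q_0=6·0+1=1
a_1=1:  p_1=1·6+1=7,  q_1=1·1+0=1
…
a_4=2:  p_4=2·47+20=114,  q_4=2·7+3=17
a_5=1:  p_5=1·114+47=161,  q_5=1·17+7=24
(x₁, y₁) = (161, 24);  161² − 45·24² = 1 ✓
k=2:  x_2 = 161·161+45·24·24 = 51841,  y_2 = 161·24+24·161 = 7728

161 24
51841 7728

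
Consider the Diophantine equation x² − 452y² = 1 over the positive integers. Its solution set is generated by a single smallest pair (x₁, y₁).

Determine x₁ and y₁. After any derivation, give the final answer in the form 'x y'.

√452 → a₀=21, period (3,1,5,3,10,3,5,1,3,42); ℓ=10 even so k=9
step 0: (21, 1)  from 21·(1,0) + (0,1)
step 1: (64, 3)  from 3·(21,1) + (1,0)
step 2: (85, 4)  from 1·(64,3) + (21,1)
…
step 5: (16009, 753)  from 10·(1552,73) + (489,23)
step 6: (49579, 2332)  from 3·(16009,753) + (1552,73)
step 7: (263904, 12413)  from 5·(49579,2332) + (16009,753)
step 8: (313483, 14745)  from 1·(263904,12413) + (49579,2332)
step 9: (1204353, 56648)  from 3·(313483,14745) + (263904,12413)
(x₁, y₁) = (1204353, 56648);  1204353² − 452·56648² = 1 ✓

1204353 56648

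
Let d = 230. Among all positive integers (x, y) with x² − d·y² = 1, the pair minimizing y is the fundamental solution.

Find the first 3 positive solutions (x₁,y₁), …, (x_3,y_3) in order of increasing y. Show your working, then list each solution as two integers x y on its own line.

√230 = [15; 6,30, …], period ℓ=2 (even) → k=1
step 0: (15, 1)  from 15·(1,0) + (0,1)
step 1: (91, 6)  from 6·(15,1) + (1,0)
fundamental: x₁=91, y₁=6  (since 8281 − 230·36 = 1)
(91+6√230)^2 = 16561 + 1092√230
(91+6√230)^3 = 3014011 + 198738√230

91 6
16561 1092
3014011 198738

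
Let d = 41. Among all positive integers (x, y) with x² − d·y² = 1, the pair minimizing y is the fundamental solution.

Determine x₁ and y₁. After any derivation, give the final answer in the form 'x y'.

√41 = [6; 2,2,12, …], period ℓ=3 (odd) → k=5
i=0: a=6 ⇒ p=6, q=1
…
i=2: a=2 ⇒ p=32, q=5
i=3: a=12 ⇒ p=397, q=62
i=4: a=2 ⇒ p=826, q=129
i=5: a=2 ⇒ p=2049, q=320
(x₁, y₁) = (2049, 320);  2049² − 41·320² = 1 ✓

2049 320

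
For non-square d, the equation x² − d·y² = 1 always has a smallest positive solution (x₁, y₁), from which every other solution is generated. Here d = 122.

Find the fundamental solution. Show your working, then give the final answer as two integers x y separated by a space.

243 22

√122 = [11; 22, …], period ℓ=1 (odd) → k=1
a_0=11:  p_0=11·1+0=11,  q_0=11·0+1=1
a_1=22:  p_1=22·11+1=243,  q_1=22·1+0=22
fundamental: x₁=243, y₁=22  (since 59049 − 122·484 = 1)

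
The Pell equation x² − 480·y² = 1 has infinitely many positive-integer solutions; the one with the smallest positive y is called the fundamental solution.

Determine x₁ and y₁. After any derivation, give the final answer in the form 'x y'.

√480 = [21; 1,9,1,42, …], period ℓ=4 (even) → k=3
a_0=21:  p_0=21·1+0=21,  q_0=21·0+1=1
a_1=1:  p_1=1·21+1=22,  q_1=1·1+0=1
a_2=9:  p_2=9·22+21=219,  q_2=9·1+1=10
a_3=1:  p_3=1·219+22=241,  q_3=1·10+1=11
→ (241, 11).  Check: 241²=58081, 480·11²=58080, difference 1.

241 11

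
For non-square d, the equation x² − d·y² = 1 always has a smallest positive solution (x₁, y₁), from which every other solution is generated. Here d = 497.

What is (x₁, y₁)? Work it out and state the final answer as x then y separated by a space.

1201887 53912

d=497: √d = [22; 3,2,2,5,6,5,2,2,3,44] (ℓ=10, even), read p_9/q_9
k=0  a_k=22  p_k/q_k = 22/1
k=1  a_k=3  p_k/q_k = 67/3
…
k=3  a_k=2  p_k/q_k = 379/17
k=4  a_k=5  p_k/q_k = 2051/92
k=5  a_k=6  p_k/q_k = 12685/569
…
k=7  a_k=2  p_k/q_k = 143637/6443
k=8  a_k=2  p_k/q_k = 352750/15823
k=9  a_k=3  p_k/q_k = 1201887/53912
(x₁, y₁) = (1201887, 53912);  1201887² − 497·53912² = 1 ✓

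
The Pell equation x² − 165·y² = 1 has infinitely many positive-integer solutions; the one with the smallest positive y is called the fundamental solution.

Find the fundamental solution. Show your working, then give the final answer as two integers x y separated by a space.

√165 → a₀=12, period (1,5,2,5,1,24); ℓ=6 even so k=5
i=0: a=12 ⇒ p=12, q=1
i=1: a=1 ⇒ p=13, q=1
…
i=4: a=5 ⇒ p=912, q=71
i=5: a=1 ⇒ p=1079, q=84
fundamental: x₁=1079, y₁=84  (since 1164241 − 165·7056 = 1)

1079 84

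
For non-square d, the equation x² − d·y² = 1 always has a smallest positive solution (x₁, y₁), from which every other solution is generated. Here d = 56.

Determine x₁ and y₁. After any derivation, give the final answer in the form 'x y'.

√56 = [7; 2,14, …], period ℓ=2 (even) → k=1
i=0: a=7 ⇒ p=7, q=1
i=1: a=2 ⇒ p=15, q=2
fundamental: x₁=15, y₁=2  (since 225 − 56·4 = 1)

15 2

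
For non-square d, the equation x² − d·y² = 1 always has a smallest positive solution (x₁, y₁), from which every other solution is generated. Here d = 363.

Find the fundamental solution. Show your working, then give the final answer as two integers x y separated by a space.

362 19

[19; 19,38] for √363; ℓ=2 ⇒ convergent index 1
step 0: (19, 1)  from 19·(1,0) + (0,1)
step 1: (362, 19)  from 19·(19,1) + (1,0)
→ (362, 19).  Check: 362²=131044, 363·19²=131043, difference 1.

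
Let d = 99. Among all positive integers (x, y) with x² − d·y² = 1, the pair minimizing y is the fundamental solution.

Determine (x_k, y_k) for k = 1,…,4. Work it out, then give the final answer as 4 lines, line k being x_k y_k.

d=99: √d = [9; 1,18] (ℓ=2, even), read p_1/q_1
step 0: (9, 1)  from 9·(1,0) + (0,1)
step 1: (10, 1)  from 1·(9,1) + (1,0)
(x₁, y₁) = (10, 1);  10² − 99·1² = 1 ✓
n=2: (10,1)∘(10,1) = (10·10+99·1·1, 10·1+1·10) = (199,20)
n=3: (199,20)∘(10,1) = (10·199+99·1·20, 10·20+1·199) = (3970,399)
n=4: (3970,399)∘(10,1) = (10·3970+99·1·399, 10·399+1·3970) = (79201,7960)

10 1
199 20
3970 399
79201 7960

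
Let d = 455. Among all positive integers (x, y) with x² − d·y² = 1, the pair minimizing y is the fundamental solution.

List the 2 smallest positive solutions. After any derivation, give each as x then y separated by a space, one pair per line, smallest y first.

64 3
8191 384

√455 → a₀=21, period (3,42); ℓ=2 even so k=1
k=0  a_k=21  p_k/q_k = 21/1
k=1  a_k=3  p_k/q_k = 64/3
→ (64, 3).  Check: 64²=4096, 455·3²=4095, difference 1.
(x_2, y_2) = (64·64 + 455·3·3, 64·3 + 3·64) = (8191, 384)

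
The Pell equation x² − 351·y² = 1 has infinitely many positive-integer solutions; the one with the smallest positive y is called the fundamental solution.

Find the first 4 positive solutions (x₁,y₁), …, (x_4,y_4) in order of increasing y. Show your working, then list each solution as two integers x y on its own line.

d=351: √d = [18; 1,2,1,3,2,2,2,3,1,2,1,36] (ℓ=12, even), read p_11/q_11
k=0  a_k=18  p_k/q_k = 18/1
k=1  a_k=1  p_k/q_k = 19/1
k=2  a_k=2  p_k/q_k = 56/3
k=3  a_k=1  p_k/q_k = 75/4
k=4  a_k=3  p_k/q_k = 281/15
k=5  a_k=2  p_k/q_k = 637/34
…
k=10  a_k=2  p_k/q_k = 45882/2449
k=11  a_k=1  p_k/q_k = 62425/3332
→ (62425, 3332).  Check: 62425²=3896880625, 351·3332²=3896880624, difference 1.
k=2:  x_2 = 62425·62425+351·3332·3332 = 7793761249,  y_2 = 62425·3332+3332·62425 = 416000200
k=3:  x_3 = 62425·7793761249+351·3332·416000200 = 973051091875225,  y_3 = 62425·416000200+3332·7793761249 = 51937624966668
k=4:  x_4 = 62425·973051091875225+351·3332·51937624966668 = 121485428812828080001,  y_4 = 62425·51937624966668+3332·973051091875225 = 6484412476672499600

62425 3332
7793761249 416000200
973051091875225 51937624966668
121485428812828080001 6484412476672499600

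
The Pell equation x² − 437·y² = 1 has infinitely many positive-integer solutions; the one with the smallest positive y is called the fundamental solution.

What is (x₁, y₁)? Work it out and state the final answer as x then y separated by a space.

4599 220

d=437: √d = [20; 1,9,2,9,1,40] (ℓ=6, even), read p_5/q_5
i=0: a=20 ⇒ p=20, q=1
i=1: a=1 ⇒ p=21, q=1
i=2: a=9 ⇒ p=209, q=10
i=3: a=2 ⇒ p=439, q=21
i=4: a=9 ⇒ p=4160, q=199
i=5: a=1 ⇒ p=4599, q=220
fundamental: x₁=4599, y₁=220  (since 21150801 − 437·48400 = 1)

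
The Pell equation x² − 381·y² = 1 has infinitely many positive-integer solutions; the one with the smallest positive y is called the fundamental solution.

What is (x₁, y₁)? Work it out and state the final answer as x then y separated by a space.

1015 52

[19; 1,1,12,1,1,38] for √381; ℓ=6 ⇒ convergent index 5
i=0: a=19 ⇒ p=19, q=1
…
i=2: a=1 ⇒ p=39, q=2
…
i=4: a=1 ⇒ p=527, q=27
i=5: a=1 ⇒ p=1015, q=52
→ (1015, 52).  Check: 1015²=1030225, 381·52²=1030224, difference 1.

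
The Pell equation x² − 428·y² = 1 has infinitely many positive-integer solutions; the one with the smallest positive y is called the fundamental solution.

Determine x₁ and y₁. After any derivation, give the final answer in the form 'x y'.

√428 = [20; 1,2,4,1,5,10,5,1,4,2,1,40, …], period ℓ=12 (even) → k=11
step 0: (20, 1)  from 20·(1,0) + (0,1)
step 1: (21, 1)  from 1·(20,1) + (1,0)
…
step 3: (269, 13)  from 4·(62,3) + (21,1)
…
step 5: (1924, 93)  from 5·(331,16) + (269,13)
…
step 8: (119350, 5769)  from 1·(99779,4823) + (19571,946)
…
step 10: (1273708, 61567)  from 2·(577179,27899) + (119350,5769)
step 11: (1850887, 89466)  from 1·(1273708,61567) + (577179,27899)
fundamental: x₁=1850887, y₁=89466  (since 3425782686769 − 428·8004165156 = 1)

1850887 89466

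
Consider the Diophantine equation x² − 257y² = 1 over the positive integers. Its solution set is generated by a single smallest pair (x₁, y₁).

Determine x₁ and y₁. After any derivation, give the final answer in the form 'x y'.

513 32

d=257: √d = [16; 32] (ℓ=1, odd), read p_1/q_1
step 0: (16, 1)  from 16·(1,0) + (0,1)
step 1: (513, 32)  from 32·(16,1) + (1,0)
(x₁, y₁) = (513, 32);  513² − 257·32² = 1 ✓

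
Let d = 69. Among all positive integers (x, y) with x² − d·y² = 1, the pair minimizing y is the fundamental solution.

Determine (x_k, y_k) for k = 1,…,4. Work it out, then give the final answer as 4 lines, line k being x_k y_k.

7775 936
120901249 14554800
1880014414175 226327139064
29234224019520001 3519386997890400

√69 = [8; 3,3,1,4,1,3,3,16, …], period ℓ=8 (even) → k=7
k=0  a_k=8  p_k/q_k = 8/1
…
k=2  a_k=3  p_k/q_k = 83/10
k=3  a_k=1  p_k/q_k = 108/13
k=4  a_k=4  p_k/q_k = 515/62
k=5  a_k=1  p_k/q_k = 623/75
k=6  a_k=3  p_k/q_k = 2384/287
k=7  a_k=3  p_k/q_k = 7775/936
fundamental: x₁=7775, y₁=936  (since 60450625 − 69·876096 = 1)
(7775+936√69)^2 = 120901249 + 14554800√69
(7775+936√69)^3 = 1880014414175 + 226327139064√69
(7775+936√69)^4 = 29234224019520001 + 3519386997890400√69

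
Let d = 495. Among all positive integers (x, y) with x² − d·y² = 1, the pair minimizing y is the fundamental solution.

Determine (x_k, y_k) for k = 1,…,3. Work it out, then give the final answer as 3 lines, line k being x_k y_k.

89 4
15841 712
2819609 126732

d=495: √d = [22; 4,44] (ℓ=2, even), read p_1/q_1
a_0=22:  p_0=22·1+0=22,  q_0=22·0+1=1
a_1=4:  p_1=4·22+1=89,  q_1=4·1+0=4
(x₁, y₁) = (89, 4);  89² − 495·4² = 1 ✓
(x_2, y_2) = (89·89 + 495·4·4, 89·4 + 4·89) = (15841, 712)
(x_3, y_3) = (89·15841 + 495·4·712, 89·712 + 4·15841) = (2819609, 126732)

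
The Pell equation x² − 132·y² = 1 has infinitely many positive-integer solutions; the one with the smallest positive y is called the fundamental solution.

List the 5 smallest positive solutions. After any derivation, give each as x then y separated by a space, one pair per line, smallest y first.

√132 = [11; 2,22, …], period ℓ=2 (even) → k=1
a_0=11:  p_0=11·1+0=11,  q_0=11·0+1=1
a_1=2:  p_1=2·11+1=23,  q_1=2·1+0=2
fundamental: x₁=23, y₁=2  (since 529 − 132·4 = 1)
k=2:  x_2 = 23·23+132·2·2 = 1057,  y_2 = 23·2+2·23 = 92
k=3:  x_3 = 23·1057+132·2·92 = 48599,  y_3 = 23·92+2·1057 = 4230
k=4:  x_4 = 23·48599+132·2·4230 = 2234497,  y_4 = 23·4230+2·48599 = 194488
k=5:  x_5 = 23·2234497+132·2·194488 = 102738263,  y_5 = 23·194488+2·2234497 = 8942218

23 2
1057 92
48599 4230
2234497 194488
102738263 8942218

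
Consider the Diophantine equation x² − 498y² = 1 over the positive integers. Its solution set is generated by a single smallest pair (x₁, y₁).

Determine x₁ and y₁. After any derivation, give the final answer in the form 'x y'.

179777 8056

√498 → a₀=22, period (3,6,22,6,3,44); ℓ=6 even so k=5
step 0: (22, 1)  from 22·(1,0) + (0,1)
step 1: (67, 3)  from 3·(22,1) + (1,0)
step 2: (424, 19)  from 6·(67,3) + (22,1)
step 3: (9395, 421)  from 22·(424,19) + (67,3)
step 4: (56794, 2545)  from 6·(9395,421) + (424,19)
step 5: (179777, 8056)  from 3·(56794,2545) + (9395,421)
→ (179777, 8056).  Check: 179777²=32319769729, 498·8056²=32319769728, difference 1.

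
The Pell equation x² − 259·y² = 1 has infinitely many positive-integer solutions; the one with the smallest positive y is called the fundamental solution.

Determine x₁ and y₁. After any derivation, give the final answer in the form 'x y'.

[16; 10,1,2,3,4,3,2,1,10,32] for √259; ℓ=10 ⇒ convergent index 9
step 0: (16, 1)  from 16·(1,0) + (0,1)
…
step 6: (23931, 1487)  from 3·(7403,460) + (1722,107)
…
step 8: (79196, 4921)  from 1·(55265,3434) + (23931,1487)
step 9: (847225, 52644)  from 10·(79196,4921) + (55265,3434)
(x₁, y₁) = (847225, 52644);  847225² − 259·52644² = 1 ✓

847225 52644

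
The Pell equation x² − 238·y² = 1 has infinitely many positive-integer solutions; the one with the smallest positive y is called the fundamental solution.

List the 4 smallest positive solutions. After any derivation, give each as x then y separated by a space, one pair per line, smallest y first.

11663 756
272051137 17634456
6345864809999 411341319900
148023642285985537 9594947610352944

√238 = [15; 2,2,1,14,1,2,2,30, …], period ℓ=8 (even) → k=7
i=0: a=15 ⇒ p=15, q=1
…
i=2: a=2 ⇒ p=77, q=5
i=3: a=1 ⇒ p=108, q=7
i=4: a=14 ⇒ p=1589, q=103
…
i=6: a=2 ⇒ p=4983, q=323
i=7: a=2 ⇒ p=11663, q=756
(x₁, y₁) = (11663, 756);  11663² − 238·756² = 1 ✓
(x_2, y_2) = (11663·11663 + 238·756·756, 11663·756 + 756·11663) = (272051137, 17634456)
(x_3, y_3) = (11663·272051137 + 238·756·17634456, 11663·17634456 + 756·272051137) = (6345864809999, 411341319900)
(x_4, y_4) = (11663·6345864809999 + 238·756·411341319900, 11663·411341319900 + 756·6345864809999) = (148023642285985537, 9594947610352944)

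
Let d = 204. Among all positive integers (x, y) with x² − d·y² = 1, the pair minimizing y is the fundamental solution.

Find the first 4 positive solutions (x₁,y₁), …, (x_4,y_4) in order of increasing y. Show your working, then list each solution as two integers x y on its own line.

√204 → a₀=14, period (3,1,1,6,1,1,3,28); ℓ=8 even so k=7
a_0=14:  p_0=14·1+0=14,  q_0=14·0+1=1
…
a_2=1:  p_2=1·43+14=57,  q_2=1·3+1=4
a_3=1:  p_3=1·57+43=100,  q_3=1·4+3=7
a_4=6:  p_4=6·100+57=657,  q_4=6·7+4=46
a_5=1:  p_5=1·657+100=757,  q_5=1·46+7=53
a_6=1:  p_6=1·757+657=1414,  q_6=1·53+46=99
a_7=3:  p_7=3·1414+757=4999,  q_7=3·99+53=350
→ (4999, 350).  Check: 4999²=24990001, 204·350²=24990000, difference 1.
(4999+350√204)^2 = 49980001 + 3499300√204
(4999+350√204)^3 = 499700044999 + 34986001050√204
(4999+350√204)^4 = 4996000999920001 + 349790034998600√204

4999 350
49980001 3499300
499700044999 34986001050
4996000999920001 349790034998600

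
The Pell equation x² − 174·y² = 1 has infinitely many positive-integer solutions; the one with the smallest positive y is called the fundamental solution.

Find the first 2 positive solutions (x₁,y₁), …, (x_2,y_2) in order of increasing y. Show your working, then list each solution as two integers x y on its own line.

d=174: √d = [13; 5,4,5,26] (ℓ=4, even), read p_3/q_3
k=0  a_k=13  p_k/q_k = 13/1
…
k=2  a_k=4  p_k/q_k = 277/21
k=3  a_k=5  p_k/q_k = 1451/110
fundamental: x₁=1451, y₁=110  (since 2105401 − 174·12100 = 1)
n=2: (1451,110)∘(1451,110) = (1451·1451+174·110·110, 1451·110+110·1451) = (4210801,319220)

1451 110
4210801 319220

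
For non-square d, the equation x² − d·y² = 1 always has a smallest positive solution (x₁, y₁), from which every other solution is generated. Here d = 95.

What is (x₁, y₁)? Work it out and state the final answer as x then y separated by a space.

[9; 1,2,1,18] for √95; ℓ=4 ⇒ convergent index 3
k=0  a_k=9  p_k/q_k = 9/1
k=1  a_k=1  p_k/q_k = 10/1
k=2  a_k=2  p_k/q_k = 29/3
k=3  a_k=1  p_k/q_k = 39/4
(x₁, y₁) = (39, 4);  39² − 95·4² = 1 ✓

39 4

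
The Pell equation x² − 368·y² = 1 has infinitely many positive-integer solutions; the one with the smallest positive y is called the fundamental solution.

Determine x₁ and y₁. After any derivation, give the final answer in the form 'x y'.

[19; 5,2,5,38] for √368; ℓ=4 ⇒ convergent index 3
k=0  a_k=19  p_k/q_k = 19/1
…
k=2  a_k=2  p_k/q_k = 211/11
k=3  a_k=5  p_k/q_k = 1151/60
→ (1151, 60).  Check: 1151²=1324801, 368·60²=1324800, difference 1.

1151 60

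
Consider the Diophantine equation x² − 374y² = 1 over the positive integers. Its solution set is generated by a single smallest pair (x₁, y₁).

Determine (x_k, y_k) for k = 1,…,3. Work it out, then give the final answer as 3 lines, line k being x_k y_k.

3365 174
22646449 1171020
152410598405 7880964426

√374 = [19; 2,1,18,1,2,38, …], period ℓ=6 (even) → k=5
step 0: (19, 1)  from 19·(1,0) + (0,1)
step 1: (39, 2)  from 2·(19,1) + (1,0)
step 2: (58, 3)  from 1·(39,2) + (19,1)
step 3: (1083, 56)  from 18·(58,3) + (39,2)
step 4: (1141, 59)  from 1·(1083,56) + (58,3)
step 5: (3365, 174)  from 2·(1141,59) + (1083,56)
(x₁, y₁) = (3365, 174);  3365² − 374·174² = 1 ✓
(x_2, y_2) = (3365·3365 + 374·174·174, 3365·174 + 174·3365) = (22646449, 1171020)
(x_3, y_3) = (3365·22646449 + 374·174·1171020, 3365·1171020 + 174·22646449) = (152410598405, 7880964426)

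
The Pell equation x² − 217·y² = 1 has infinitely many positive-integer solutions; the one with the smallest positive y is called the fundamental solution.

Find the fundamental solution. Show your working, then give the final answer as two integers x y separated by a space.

[14; 1,2,1,2,1,…,2,1,28] for √217; ℓ=16 ⇒ convergent index 15
step 0: (14, 1)  from 14·(1,0) + (0,1)
step 1: (15, 1)  from 1·(14,1) + (1,0)
step 2: (44, 3)  from 2·(15,1) + (14,1)
…
step 4: (162, 11)  from 2·(59,4) + (44,3)
step 5: (221, 15)  from 1·(162,11) + (59,4)
…
step 7: (3668, 249)  from 9·(383,26) + (221,15)
step 8: (15055, 1022)  from 4·(3668,249) + (383,26)
step 9: (139163, 9447)  from 9·(15055,1022) + (3668,249)
step 10: (154218, 10469)  from 1·(139163,9447) + (15055,1022)
step 11: (293381, 19916)  from 1·(154218,10469) + (139163,9447)
step 12: (740980, 50301)  from 2·(293381,19916) + (154218,10469)
step 13: (1034361, 70217)  from 1·(740980,50301) + (293381,19916)
step 14: (2809702, 190735)  from 2·(1034361,70217) + (740980,50301)
step 15: (3844063, 260952)  from 1·(2809702,190735) + (1034361,70217)
(x₁, y₁) = (3844063, 260952);  3844063² − 217·260952² = 1 ✓

3844063 260952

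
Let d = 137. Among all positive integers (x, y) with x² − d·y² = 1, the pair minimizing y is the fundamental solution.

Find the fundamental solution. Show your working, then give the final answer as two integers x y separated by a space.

6083073 519712

[11; 1,2,2,1,1,2,2,1,22] for √137; ℓ=9 ⇒ convergent index 17
k=0  a_k=11  p_k/q_k = 11/1
k=1  a_k=1  p_k/q_k = 12/1
k=2  a_k=2  p_k/q_k = 35/3
…
k=5  a_k=1  p_k/q_k = 199/17
…
k=9  a_k=22  p_k/q_k = 39597/3383
k=10  a_k=1  p_k/q_k = 41341/3532
…
k=13  a_k=1  p_k/q_k = 408178/34873
k=14  a_k=1  p_k/q_k = 694077/59299
…
k=16  a_k=2  p_k/q_k = 4286741/366241
k=17  a_k=1  p_k/q_k = 6083073/519712
→ (6083073, 519712).  Check: 6083073²=37003777123329, 137·519712²=37003777123328, difference 1.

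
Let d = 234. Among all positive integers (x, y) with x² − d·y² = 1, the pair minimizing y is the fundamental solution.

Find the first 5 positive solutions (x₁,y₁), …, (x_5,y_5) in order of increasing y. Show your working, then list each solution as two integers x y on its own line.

√234 → a₀=15, period (3,2,1,2,1,2,3,30); ℓ=8 even so k=7
i=0: a=15 ⇒ p=15, q=1
i=1: a=3 ⇒ p=46, q=3
i=2: a=2 ⇒ p=107, q=7
…
i=5: a=1 ⇒ p=566, q=37
i=6: a=2 ⇒ p=1545, q=101
i=7: a=3 ⇒ p=5201, q=340
(x₁, y₁) = (5201, 340);  5201² − 234·340² = 1 ✓
(5201+340√234)^2 = 54100801 + 3536680√234
(5201+340√234)^3 = 562756526801 + 36788545020√234
(5201+340√234)^4 = 5853793337683201 + 382674441761360√234
(5201+340√234)^5 = 60891157735824130001 + 3980579506413121700√234

5201 340
54100801 3536680
562756526801 36788545020
5853793337683201 382674441761360
60891157735824130001 3980579506413121700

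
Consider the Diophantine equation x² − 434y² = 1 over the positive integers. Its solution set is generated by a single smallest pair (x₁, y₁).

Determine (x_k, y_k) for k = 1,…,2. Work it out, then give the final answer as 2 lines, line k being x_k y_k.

125 6
31249 1500

d=434: √d = [20; 1,4,1,40] (ℓ=4, even), read p_3/q_3
i=0: a=20 ⇒ p=20, q=1
…
i=2: a=4 ⇒ p=104, q=5
i=3: a=1 ⇒ p=125, q=6
fundamental: x₁=125, y₁=6  (since 15625 − 434·36 = 1)
k=2:  x_2 = 125·125+434·6·6 = 31249,  y_2 = 125·6+6·125 = 1500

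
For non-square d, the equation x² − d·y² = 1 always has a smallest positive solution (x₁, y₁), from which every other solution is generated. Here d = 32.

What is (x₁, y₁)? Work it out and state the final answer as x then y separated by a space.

[5; 1,1,1,10] for √32; ℓ=4 ⇒ convergent index 3
k=0  a_k=5  p_k/q_k = 5/1
…
k=2  a_k=1  p_k/q_k = 11/2
k=3  a_k=1  p_k/q_k = 17/3
fundamental: x₁=17, y₁=3  (since 289 − 32·9 = 1)

17 3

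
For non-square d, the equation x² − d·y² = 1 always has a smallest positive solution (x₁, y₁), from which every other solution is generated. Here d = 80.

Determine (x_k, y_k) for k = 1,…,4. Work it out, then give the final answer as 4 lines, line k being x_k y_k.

d=80: √d = [8; 1,16] (ℓ=2, even), read p_1/q_1
step 0: (8, 1)  from 8·(1,0) + (0,1)
step 1: (9, 1)  from 1·(8,1) + (1,0)
fundamental: x₁=9, y₁=1  (since 81 − 80·1 = 1)
(x_2, y_2) = (9·9 + 80·1·1, 9·1 + 1·9) = (161, 18)
(x_3, y_3) = (9·161 + 80·1·18, 9·18 + 1·161) = (2889, 323)
(x_4, y_4) = (9·2889 + 80·1·323, 9·323 + 1·2889) = (51841, 5796)

9 1
161 18
2889 323
51841 5796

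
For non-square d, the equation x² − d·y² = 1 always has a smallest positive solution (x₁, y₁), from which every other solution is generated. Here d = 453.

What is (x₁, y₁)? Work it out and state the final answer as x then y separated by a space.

1653751 77700

√453 → a₀=21, period (3,1,1,10,14,10,1,1,3,42); ℓ=10 even so k=9
k=0  a_k=21  p_k/q_k = 21/1
…
k=4  a_k=10  p_k/q_k = 1575/74
…
k=8  a_k=1  p_k/q_k = 469329/22051
k=9  a_k=3  p_k/q_k = 1653751/77700
→ (1653751, 77700).  Check: 1653751²=2734892370001, 453·77700²=2734892370000, difference 1.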